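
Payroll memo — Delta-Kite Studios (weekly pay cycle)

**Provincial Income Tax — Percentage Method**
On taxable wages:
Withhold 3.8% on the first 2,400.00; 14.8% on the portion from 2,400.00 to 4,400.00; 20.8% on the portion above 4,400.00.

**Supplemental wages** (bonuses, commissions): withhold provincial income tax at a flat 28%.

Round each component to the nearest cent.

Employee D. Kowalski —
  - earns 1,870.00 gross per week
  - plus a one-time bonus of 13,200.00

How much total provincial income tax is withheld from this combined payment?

3,767.06

Provincial Income Tax: taxable = 1,870.00
  3.8% × 1,870.00 = 71.06
Supplemental (28% flat on bonus): 28% × 13,200.00 = 3,696.00
Total provincial income tax: 71.06 + 3,696.00 = 3,767.06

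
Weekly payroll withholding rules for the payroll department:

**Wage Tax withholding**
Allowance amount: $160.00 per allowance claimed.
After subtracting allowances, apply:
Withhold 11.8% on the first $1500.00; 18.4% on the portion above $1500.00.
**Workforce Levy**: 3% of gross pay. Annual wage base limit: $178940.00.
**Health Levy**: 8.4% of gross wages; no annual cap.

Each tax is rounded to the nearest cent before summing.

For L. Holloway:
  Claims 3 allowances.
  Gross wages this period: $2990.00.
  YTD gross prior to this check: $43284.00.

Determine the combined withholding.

$703.70

Wage Tax: taxable = $2990.00 − 3×$160.00 = $2510.00
  $177.00 + 18.4% × ($2510.00 − $1500.00) = $177.00 + 18.4% × $1010.00 = $362.84
Workforce Levy: 3% × $2990.00 = $89.70
Health Levy: 8.4% × $2990.00 = $251.16
Total: $362.84 + $89.70 + $251.16 = $703.70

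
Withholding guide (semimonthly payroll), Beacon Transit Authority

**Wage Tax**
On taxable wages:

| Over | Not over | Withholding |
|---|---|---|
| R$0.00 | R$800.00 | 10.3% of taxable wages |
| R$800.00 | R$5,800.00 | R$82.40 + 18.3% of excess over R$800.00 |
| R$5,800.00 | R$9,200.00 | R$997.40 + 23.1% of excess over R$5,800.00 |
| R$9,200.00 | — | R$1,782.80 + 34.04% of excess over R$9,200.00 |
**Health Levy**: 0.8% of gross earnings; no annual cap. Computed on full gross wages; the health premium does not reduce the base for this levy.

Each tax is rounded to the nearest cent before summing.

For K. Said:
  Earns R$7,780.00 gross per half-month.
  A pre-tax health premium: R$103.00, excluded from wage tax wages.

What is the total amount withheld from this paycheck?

R$1,493.23

Wage Tax: taxable = R$7,780.00 − R$103.00 = R$7,677.00
  R$997.40 + 23.1% × (R$7,677.00 − R$5,800.00) = R$997.40 + 23.1% × R$1,877.00 = R$1,430.99
Health Levy: 0.8% × R$7,780.00 = R$62.24
Total: R$1,430.99 + R$62.24 = R$1,493.23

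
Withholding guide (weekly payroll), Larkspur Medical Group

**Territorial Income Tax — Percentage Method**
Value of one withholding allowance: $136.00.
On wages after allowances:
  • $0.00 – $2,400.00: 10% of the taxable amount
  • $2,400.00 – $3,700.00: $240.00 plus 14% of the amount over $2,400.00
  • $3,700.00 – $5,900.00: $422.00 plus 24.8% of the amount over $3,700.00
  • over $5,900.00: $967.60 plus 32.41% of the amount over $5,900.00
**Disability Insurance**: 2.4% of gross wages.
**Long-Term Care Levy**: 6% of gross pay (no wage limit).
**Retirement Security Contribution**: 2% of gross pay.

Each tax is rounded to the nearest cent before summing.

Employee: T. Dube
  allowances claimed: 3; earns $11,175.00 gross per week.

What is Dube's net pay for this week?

Territorial Income Tax: taxable = $11,175.00 − 3×$136.00 = $10,767.00
  $967.60 + 32.41% × ($10,767.00 − $5,900.00) = $967.60 + 32.41% × $4,867.00 = $2,544.99
Disability Insurance: 2.4% × $11,175.00 = $268.20
Long-Term Care Levy: 6% × $11,175.00 = $670.50
Retirement Security Contribution: 2% × $11,175.00 = $223.50
Total withheld: $2,544.99 + $268.20 + $670.50 + $223.50 = $3,707.19
Net pay: $11,175.00 − $3,707.19 = $7,467.81

$7,467.81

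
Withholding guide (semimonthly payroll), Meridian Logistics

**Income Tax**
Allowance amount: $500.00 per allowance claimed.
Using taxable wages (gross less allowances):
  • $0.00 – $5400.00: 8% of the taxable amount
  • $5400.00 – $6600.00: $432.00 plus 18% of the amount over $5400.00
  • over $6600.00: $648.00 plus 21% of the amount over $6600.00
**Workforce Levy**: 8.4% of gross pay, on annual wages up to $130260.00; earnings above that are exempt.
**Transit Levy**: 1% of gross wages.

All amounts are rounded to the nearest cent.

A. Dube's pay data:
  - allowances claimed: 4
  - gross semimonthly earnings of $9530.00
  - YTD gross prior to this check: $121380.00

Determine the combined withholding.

$1684.52

Income Tax: taxable = $9530.00 − 4×$500.00 = $7530.00
  $648.00 + 21% × ($7530.00 − $6600.00) = $648.00 + 21% × $930.00 = $843.30
Workforce Levy: cap $130260.00 − YTD $121380.00 = $8880.00 subject; 8.4% × $8880.00 = $745.92
Transit Levy: 1% × $9530.00 = $95.30
Total: $843.30 + $745.92 + $95.30 = $1684.52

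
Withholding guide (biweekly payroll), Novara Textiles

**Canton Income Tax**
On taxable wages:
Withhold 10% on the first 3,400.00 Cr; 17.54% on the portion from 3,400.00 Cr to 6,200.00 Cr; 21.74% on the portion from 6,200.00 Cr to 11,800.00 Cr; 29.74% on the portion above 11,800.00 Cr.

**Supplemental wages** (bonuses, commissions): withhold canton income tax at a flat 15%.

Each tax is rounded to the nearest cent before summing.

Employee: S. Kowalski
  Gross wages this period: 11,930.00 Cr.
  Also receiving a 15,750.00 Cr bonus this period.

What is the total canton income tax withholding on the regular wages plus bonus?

Canton Income Tax: taxable = 11,930.00 Cr
  2,048.56 Cr + 29.74% × (11,930.00 Cr − 11,800.00 Cr) = 2,048.56 Cr + 29.74% × 130.00 Cr = 2,087.22 Cr
Supplemental (15% flat on bonus): 15% × 15,750.00 Cr = 2,362.50 Cr
Total canton income tax: 2,087.22 Cr + 2,362.50 Cr = 4,449.72 Cr

4,449.72 Cr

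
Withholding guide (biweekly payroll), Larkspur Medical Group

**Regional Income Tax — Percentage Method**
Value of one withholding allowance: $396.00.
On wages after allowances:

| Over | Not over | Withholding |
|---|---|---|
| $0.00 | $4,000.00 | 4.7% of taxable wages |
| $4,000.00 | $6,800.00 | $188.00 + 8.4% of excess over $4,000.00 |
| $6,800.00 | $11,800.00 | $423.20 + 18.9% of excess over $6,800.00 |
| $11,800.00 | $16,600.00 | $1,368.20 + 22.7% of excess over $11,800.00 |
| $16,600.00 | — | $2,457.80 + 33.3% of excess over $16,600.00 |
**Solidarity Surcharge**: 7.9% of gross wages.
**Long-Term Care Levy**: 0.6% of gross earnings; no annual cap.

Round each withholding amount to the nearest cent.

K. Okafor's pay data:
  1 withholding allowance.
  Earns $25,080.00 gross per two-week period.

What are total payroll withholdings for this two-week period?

$7,281.57

Regional Income Tax: taxable = $25,080.00 − 1×$396.00 = $24,684.00
  $2,457.80 + 33.3% × ($24,684.00 − $16,600.00) = $2,457.80 + 33.3% × $8,084.00 = $5,149.77
Solidarity Surcharge: 7.9% × $25,080.00 = $1,981.32
Long-Term Care Levy: 0.6% × $25,080.00 = $150.48
Total: $5,149.77 + $1,981.32 + $150.48 = $7,281.57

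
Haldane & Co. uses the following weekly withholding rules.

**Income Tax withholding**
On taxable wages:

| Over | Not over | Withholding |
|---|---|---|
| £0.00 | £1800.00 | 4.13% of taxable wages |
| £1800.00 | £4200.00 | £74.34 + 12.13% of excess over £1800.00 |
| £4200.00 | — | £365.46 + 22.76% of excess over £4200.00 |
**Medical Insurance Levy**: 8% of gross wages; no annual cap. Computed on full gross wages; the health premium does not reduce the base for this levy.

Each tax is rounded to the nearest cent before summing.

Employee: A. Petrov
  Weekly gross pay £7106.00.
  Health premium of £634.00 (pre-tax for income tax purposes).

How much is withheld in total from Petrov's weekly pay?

Income Tax: taxable = £7106.00 − £634.00 = £6472.00
  £365.46 + 22.76% × (£6472.00 − £4200.00) = £365.46 + 22.76% × £2272.00 = £882.57
Medical Insurance Levy: 8% × £7106.00 = £568.48
Total: £882.57 + £568.48 = £1451.05

£1451.05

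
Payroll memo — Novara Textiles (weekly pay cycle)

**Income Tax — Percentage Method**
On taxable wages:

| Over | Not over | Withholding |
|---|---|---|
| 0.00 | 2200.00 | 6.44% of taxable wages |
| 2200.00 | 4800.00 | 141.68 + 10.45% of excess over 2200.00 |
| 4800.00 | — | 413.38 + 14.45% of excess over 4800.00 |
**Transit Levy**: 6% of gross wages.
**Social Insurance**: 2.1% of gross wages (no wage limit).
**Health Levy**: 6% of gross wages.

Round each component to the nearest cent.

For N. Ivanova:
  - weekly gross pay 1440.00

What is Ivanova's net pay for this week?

1144.22

Income Tax: taxable = 1440.00
  6.44% × 1440.00 = 92.74
Transit Levy: 6% × 1440.00 = 86.40
Social Insurance: 2.1% × 1440.00 = 30.24
Health Levy: 6% × 1440.00 = 86.40
Total withheld: 92.74 + 86.40 + 30.24 + 86.40 = 295.78
Net pay: 1440.00 − 295.78 = 1144.22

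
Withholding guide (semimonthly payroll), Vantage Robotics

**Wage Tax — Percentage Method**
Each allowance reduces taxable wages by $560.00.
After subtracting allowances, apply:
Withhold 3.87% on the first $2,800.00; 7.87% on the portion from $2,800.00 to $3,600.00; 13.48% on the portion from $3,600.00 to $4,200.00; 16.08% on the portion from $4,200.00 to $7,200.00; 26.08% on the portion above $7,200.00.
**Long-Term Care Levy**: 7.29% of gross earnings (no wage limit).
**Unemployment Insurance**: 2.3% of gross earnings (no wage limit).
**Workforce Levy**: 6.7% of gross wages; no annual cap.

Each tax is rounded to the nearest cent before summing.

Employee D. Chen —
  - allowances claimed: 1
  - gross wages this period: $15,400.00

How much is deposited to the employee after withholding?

$10,164.23

Wage Tax: taxable = $15,400.00 − 1×$560.00 = $14,840.00
  $734.60 + 26.08% × ($14,840.00 − $7,200.00) = $734.60 + 26.08% × $7,640.00 = $2,727.11
Long-Term Care Levy: 7.29% × $15,400.00 = $1,122.66
Unemployment Insurance: 2.3% × $15,400.00 = $354.20
Workforce Levy: 6.7% × $15,400.00 = $1,031.80
Total withheld: $2,727.11 + $1,122.66 + $354.20 + $1,031.80 = $5,235.77
Net pay: $15,400.00 − $5,235.77 = $10,164.23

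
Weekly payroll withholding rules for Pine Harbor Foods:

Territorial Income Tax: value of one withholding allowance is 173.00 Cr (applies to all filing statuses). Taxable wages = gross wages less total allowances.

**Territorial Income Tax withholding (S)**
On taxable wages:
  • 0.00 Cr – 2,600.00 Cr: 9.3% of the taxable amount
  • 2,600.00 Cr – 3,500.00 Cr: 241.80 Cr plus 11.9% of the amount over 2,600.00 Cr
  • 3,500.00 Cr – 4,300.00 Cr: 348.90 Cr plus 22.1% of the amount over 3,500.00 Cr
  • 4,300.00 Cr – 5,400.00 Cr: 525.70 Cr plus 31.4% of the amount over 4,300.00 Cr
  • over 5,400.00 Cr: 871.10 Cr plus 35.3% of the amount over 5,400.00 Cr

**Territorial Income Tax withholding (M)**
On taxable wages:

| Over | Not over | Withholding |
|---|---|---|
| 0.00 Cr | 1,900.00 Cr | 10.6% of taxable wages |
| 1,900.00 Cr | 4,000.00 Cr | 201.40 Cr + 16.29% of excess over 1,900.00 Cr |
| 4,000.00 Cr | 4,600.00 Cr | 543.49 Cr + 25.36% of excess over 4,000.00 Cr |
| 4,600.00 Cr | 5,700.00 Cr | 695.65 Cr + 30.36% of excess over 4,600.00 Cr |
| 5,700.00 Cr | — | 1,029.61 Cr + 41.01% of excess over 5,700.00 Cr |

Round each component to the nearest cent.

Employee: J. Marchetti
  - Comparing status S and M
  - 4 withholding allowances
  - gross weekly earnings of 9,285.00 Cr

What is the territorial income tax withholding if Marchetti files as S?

1,998.23 Cr

Territorial Income Tax (S): taxable = 9,285.00 Cr − 4×173.00 Cr = 8,593.00 Cr
  871.10 Cr + 35.3% × (8,593.00 Cr − 5,400.00 Cr) = 871.10 Cr + 35.3% × 3,193.00 Cr = 1,998.23 Cr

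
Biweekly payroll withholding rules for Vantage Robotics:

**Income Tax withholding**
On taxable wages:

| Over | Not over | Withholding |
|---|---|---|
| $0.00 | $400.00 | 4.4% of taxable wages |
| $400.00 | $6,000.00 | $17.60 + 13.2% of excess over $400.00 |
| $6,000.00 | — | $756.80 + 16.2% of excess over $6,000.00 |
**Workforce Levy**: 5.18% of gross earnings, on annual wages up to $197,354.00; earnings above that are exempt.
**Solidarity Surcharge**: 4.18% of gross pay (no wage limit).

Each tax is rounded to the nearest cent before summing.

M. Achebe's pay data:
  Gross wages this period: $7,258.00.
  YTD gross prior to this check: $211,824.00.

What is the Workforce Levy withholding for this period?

Workforce Levy: YTD $211,824.00 ≥ cap $197,354.00 → $0.00

$0.00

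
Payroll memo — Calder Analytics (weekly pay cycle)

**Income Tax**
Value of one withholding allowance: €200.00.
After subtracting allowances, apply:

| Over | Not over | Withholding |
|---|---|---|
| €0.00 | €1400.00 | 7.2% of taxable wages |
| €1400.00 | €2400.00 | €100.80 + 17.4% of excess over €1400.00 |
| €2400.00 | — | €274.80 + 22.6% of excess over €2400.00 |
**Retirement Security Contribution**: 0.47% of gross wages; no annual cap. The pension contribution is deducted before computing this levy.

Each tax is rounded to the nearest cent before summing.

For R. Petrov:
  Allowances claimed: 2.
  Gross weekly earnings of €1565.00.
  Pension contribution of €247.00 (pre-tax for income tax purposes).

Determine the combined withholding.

Income Tax: taxable = €1565.00 − €247.00 − 2×€200.00 = €918.00
  7.2% × €918.00 = €66.10
Retirement Security Contribution: 0.47% × €1318.00 = €6.19
Total: €66.10 + €6.19 = €72.29

€72.29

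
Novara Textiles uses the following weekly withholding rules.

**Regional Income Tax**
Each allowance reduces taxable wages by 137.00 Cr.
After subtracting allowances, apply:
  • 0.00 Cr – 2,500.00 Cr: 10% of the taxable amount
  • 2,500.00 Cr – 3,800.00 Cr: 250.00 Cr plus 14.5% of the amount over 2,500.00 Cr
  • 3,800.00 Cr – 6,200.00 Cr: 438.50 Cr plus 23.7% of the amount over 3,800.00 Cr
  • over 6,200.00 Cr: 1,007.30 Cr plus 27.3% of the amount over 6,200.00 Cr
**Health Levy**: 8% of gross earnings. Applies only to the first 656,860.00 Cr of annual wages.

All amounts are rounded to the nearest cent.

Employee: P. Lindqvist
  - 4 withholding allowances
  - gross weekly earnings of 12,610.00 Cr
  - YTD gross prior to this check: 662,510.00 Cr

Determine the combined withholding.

Regional Income Tax: taxable = 12,610.00 Cr − 4×137.00 Cr = 12,062.00 Cr
  1,007.30 Cr + 27.3% × (12,062.00 Cr − 6,200.00 Cr) = 1,007.30 Cr + 27.3% × 5,862.00 Cr = 2,607.63 Cr
Health Levy: YTD 662,510.00 Cr ≥ cap 656,860.00 Cr → 0.00 Cr
Total: 2,607.63 Cr + 0.00 Cr = 2,607.63 Cr

2,607.63 Cr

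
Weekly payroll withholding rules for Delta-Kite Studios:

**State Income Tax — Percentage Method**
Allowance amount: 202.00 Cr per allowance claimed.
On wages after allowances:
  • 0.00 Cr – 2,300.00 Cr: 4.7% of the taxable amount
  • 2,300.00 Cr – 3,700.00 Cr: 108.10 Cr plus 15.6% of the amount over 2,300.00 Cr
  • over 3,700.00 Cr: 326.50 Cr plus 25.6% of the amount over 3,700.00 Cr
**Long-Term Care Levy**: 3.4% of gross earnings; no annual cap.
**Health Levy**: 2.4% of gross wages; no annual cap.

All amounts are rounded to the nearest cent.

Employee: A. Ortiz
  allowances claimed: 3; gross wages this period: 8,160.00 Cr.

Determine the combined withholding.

State Income Tax: taxable = 8,160.00 Cr − 3×202.00 Cr = 7,554.00 Cr
  326.50 Cr + 25.6% × (7,554.00 Cr − 3,700.00 Cr) = 326.50 Cr + 25.6% × 3,854.00 Cr = 1,313.12 Cr
Long-Term Care Levy: 3.4% × 8,160.00 Cr = 277.44 Cr
Health Levy: 2.4% × 8,160.00 Cr = 195.84 Cr
Total: 1,313.12 Cr + 277.44 Cr + 195.84 Cr = 1,786.40 Cr

1,786.40 Cr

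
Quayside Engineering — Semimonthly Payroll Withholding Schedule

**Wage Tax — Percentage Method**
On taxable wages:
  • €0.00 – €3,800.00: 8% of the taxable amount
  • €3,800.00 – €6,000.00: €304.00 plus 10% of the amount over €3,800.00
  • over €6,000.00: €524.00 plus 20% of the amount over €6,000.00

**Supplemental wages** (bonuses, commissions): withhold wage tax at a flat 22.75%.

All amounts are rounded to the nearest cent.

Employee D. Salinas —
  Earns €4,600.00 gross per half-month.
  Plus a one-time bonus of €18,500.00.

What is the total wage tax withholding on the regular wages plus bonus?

Wage Tax: taxable = €4,600.00
  €304.00 + 10% × (€4,600.00 − €3,800.00) = €304.00 + 10% × €800.00 = €384.00
Supplemental (22.75% flat on bonus): 22.75% × €18,500.00 = €4,208.75
Total wage tax: €384.00 + €4,208.75 = €4,592.75

€4,592.75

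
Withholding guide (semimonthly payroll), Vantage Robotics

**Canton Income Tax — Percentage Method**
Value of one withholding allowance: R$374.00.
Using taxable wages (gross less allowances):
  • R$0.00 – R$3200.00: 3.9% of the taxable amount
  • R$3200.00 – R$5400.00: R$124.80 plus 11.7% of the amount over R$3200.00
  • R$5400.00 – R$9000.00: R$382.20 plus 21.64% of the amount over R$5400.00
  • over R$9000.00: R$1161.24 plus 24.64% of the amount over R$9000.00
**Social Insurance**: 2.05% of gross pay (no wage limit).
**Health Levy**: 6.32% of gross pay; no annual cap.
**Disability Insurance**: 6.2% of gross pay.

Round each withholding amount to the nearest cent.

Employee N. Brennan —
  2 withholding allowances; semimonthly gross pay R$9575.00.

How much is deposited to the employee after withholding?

R$7056.12

Canton Income Tax: taxable = R$9575.00 − 2×R$374.00 = R$8827.00
  R$382.20 + 21.64% × (R$8827.00 − R$5400.00) = R$382.20 + 21.64% × R$3427.00 = R$1123.80
Social Insurance: 2.05% × R$9575.00 = R$196.29
Health Levy: 6.32% × R$9575.00 = R$605.14
Disability Insurance: 6.2% × R$9575.00 = R$593.65
Total withheld: R$1123.80 + R$196.29 + R$605.14 + R$593.65 = R$2518.88
Net pay: R$9575.00 − R$2518.88 = R$7056.12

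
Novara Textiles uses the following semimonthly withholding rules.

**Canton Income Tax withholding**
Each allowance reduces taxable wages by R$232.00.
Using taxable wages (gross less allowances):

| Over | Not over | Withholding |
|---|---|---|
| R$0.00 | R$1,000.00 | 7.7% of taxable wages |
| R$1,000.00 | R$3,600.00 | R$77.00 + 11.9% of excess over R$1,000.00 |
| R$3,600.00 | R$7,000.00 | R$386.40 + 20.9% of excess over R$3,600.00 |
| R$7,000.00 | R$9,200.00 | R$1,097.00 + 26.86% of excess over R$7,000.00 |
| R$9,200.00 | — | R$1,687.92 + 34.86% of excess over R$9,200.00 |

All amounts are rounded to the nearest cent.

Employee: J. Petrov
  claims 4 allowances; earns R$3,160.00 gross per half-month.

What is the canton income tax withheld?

Canton Income Tax: taxable = R$3,160.00 − 4×R$232.00 = R$2,232.00
  R$77.00 + 11.9% × (R$2,232.00 − R$1,000.00) = R$77.00 + 11.9% × R$1,232.00 = R$223.61

R$223.61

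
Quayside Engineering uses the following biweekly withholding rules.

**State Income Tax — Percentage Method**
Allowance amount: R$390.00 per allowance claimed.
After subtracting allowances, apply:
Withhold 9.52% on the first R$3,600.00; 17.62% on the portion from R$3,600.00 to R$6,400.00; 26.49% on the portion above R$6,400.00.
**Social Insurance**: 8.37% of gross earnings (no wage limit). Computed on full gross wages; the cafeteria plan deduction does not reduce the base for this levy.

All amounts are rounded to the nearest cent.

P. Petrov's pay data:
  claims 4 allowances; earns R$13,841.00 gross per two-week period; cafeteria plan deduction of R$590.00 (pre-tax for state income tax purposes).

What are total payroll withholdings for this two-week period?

State Income Tax: taxable = R$13,841.00 − R$590.00 − 4×R$390.00 = R$11,691.00
  R$836.08 + 26.49% × (R$11,691.00 − R$6,400.00) = R$836.08 + 26.49% × R$5,291.00 = R$2,237.67
Social Insurance: 8.37% × R$13,841.00 = R$1,158.49
Total: R$2,237.67 + R$1,158.49 = R$3,396.16

R$3,396.16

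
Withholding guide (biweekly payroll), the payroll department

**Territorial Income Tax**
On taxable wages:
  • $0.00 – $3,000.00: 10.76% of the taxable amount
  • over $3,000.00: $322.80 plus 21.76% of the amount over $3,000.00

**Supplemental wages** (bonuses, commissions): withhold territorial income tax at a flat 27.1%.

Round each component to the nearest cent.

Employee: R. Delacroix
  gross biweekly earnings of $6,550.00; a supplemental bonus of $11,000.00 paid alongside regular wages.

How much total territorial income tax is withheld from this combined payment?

Territorial Income Tax: taxable = $6,550.00
  $322.80 + 21.76% × ($6,550.00 − $3,000.00) = $322.80 + 21.76% × $3,550.00 = $1,095.28
Supplemental (27.1% flat on bonus): 27.1% × $11,000.00 = $2,981.00
Total territorial income tax: $1,095.28 + $2,981.00 = $4,076.28

$4,076.28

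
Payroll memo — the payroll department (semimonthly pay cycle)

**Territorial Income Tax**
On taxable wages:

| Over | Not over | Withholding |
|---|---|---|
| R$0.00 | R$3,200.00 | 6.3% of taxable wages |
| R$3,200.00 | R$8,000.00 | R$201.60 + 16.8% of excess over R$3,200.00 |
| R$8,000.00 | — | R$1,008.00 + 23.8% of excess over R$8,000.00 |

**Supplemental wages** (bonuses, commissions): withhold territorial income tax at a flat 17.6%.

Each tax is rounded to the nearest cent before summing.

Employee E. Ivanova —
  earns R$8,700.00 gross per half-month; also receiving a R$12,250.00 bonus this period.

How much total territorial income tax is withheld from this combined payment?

Territorial Income Tax: taxable = R$8,700.00
  R$1,008.00 + 23.8% × (R$8,700.00 − R$8,000.00) = R$1,008.00 + 23.8% × R$700.00 = R$1,174.60
Supplemental (17.6% flat on bonus): 17.6% × R$12,250.00 = R$2,156.00
Total territorial income tax: R$1,174.60 + R$2,156.00 = R$3,330.60

R$3,330.60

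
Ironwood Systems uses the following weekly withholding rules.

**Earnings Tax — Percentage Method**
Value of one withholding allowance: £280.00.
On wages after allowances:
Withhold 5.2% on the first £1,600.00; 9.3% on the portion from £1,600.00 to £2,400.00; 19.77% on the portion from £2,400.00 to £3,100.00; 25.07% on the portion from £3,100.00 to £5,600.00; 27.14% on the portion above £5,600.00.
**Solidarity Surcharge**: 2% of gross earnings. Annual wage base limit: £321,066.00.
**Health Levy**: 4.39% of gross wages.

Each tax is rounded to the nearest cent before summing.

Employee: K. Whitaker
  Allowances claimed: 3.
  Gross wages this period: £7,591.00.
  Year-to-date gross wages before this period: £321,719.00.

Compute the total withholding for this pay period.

Earnings Tax: taxable = £7,591.00 − 3×£280.00 = £6,751.00
  £922.74 + 27.14% × (£6,751.00 − £5,600.00) = £922.74 + 27.14% × £1,151.00 = £1,235.12
Solidarity Surcharge: YTD £321,719.00 ≥ cap £321,066.00 → £0.00
Health Levy: 4.39% × £7,591.00 = £333.24
Total: £1,235.12 + £0.00 + £333.24 = £1,568.36

£1,568.36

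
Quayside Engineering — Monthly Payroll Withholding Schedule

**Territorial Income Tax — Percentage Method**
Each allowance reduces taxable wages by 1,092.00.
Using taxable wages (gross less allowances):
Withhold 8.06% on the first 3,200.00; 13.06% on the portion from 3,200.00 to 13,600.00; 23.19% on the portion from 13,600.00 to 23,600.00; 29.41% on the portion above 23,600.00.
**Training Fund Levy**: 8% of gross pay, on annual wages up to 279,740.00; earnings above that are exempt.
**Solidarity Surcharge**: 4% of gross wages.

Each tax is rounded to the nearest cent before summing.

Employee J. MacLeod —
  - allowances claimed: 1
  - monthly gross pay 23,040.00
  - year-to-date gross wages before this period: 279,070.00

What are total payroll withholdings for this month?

Territorial Income Tax: taxable = 23,040.00 − 1×1,092.00 = 21,948.00
  1,616.16 + 23.19% × (21,948.00 − 13,600.00) = 1,616.16 + 23.19% × 8,348.00 = 3,552.06
Training Fund Levy: cap 279,740.00 − YTD 279,070.00 = 670.00 subject; 8% × 670.00 = 53.60
Solidarity Surcharge: 4% × 23,040.00 = 921.60
Total: 3,552.06 + 53.60 + 921.60 = 4,527.26

4,527.26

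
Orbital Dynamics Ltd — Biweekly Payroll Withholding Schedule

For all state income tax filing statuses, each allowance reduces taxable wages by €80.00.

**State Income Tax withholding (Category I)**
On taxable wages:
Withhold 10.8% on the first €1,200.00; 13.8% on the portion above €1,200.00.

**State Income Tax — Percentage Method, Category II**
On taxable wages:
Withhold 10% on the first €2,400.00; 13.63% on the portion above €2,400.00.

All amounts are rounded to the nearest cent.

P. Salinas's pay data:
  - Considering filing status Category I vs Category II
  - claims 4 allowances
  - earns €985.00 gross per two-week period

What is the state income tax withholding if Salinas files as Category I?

State Income Tax (Category I): taxable = €985.00 − 4×€80.00 = €665.00
  10.8% × €665.00 = €71.82

€71.82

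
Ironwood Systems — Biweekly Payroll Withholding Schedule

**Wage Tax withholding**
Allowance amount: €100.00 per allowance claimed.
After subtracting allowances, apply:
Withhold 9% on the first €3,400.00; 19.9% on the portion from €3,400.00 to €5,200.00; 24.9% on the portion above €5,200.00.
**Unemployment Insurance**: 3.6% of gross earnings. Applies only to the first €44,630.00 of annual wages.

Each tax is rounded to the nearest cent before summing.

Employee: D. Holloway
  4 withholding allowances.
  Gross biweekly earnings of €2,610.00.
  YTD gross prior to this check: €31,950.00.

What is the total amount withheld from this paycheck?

Wage Tax: taxable = €2,610.00 − 4×€100.00 = €2,210.00
  9% × €2,210.00 = €198.90
Unemployment Insurance: 3.6% × €2,610.00 = €93.96
Total: €198.90 + €93.96 = €292.86

€292.86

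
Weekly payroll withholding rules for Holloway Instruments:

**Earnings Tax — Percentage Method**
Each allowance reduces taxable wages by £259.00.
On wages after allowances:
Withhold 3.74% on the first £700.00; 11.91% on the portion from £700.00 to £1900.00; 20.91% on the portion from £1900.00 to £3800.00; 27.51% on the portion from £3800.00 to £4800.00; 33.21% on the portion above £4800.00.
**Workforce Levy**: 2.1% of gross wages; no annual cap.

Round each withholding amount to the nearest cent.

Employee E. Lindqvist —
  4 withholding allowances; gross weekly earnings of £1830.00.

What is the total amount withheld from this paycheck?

Earnings Tax: taxable = £1830.00 − 4×£259.00 = £794.00
  £26.18 + 11.91% × (£794.00 − £700.00) = £26.18 + 11.91% × £94.00 = £37.38
Workforce Levy: 2.1% × £1830.00 = £38.43
Total: £37.38 + £38.43 = £75.81

£75.81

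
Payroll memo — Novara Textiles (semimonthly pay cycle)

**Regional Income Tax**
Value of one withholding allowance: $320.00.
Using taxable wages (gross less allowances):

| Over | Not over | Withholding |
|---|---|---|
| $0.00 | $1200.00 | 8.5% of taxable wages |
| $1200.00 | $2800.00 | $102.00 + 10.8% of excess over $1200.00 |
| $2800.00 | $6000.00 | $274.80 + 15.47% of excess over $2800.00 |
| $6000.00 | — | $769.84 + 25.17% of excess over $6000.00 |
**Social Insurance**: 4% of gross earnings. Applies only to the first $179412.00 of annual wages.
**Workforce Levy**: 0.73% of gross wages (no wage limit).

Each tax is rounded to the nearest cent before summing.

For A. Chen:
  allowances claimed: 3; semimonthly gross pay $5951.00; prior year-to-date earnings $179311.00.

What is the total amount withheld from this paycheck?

$661.23

Regional Income Tax: taxable = $5951.00 − 3×$320.00 = $4991.00
  $274.80 + 15.47% × ($4991.00 − $2800.00) = $274.80 + 15.47% × $2191.00 = $613.75
Social Insurance: cap $179412.00 − YTD $179311.00 = $101.00 subject; 4% × $101.00 = $4.04
Workforce Levy: 0.73% × $5951.00 = $43.44
Total: $613.75 + $4.04 + $43.44 = $661.23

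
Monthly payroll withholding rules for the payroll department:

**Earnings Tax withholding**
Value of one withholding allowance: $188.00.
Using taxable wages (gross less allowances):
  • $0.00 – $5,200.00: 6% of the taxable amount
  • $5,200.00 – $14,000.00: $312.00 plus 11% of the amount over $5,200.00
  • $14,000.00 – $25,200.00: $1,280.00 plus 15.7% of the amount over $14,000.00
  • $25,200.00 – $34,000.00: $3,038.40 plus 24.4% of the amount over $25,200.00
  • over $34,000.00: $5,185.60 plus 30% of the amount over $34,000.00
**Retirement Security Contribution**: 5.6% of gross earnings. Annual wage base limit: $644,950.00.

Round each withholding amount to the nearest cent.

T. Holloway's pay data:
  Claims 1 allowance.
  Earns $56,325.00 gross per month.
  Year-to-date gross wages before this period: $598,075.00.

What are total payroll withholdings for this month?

$14,451.70

Earnings Tax: taxable = $56,325.00 − 1×$188.00 = $56,137.00
  $5,185.60 + 30% × ($56,137.00 − $34,000.00) = $5,185.60 + 30% × $22,137.00 = $11,826.70
Retirement Security Contribution: cap $644,950.00 − YTD $598,075.00 = $46,875.00 subject; 5.6% × $46,875.00 = $2,625.00
Total: $11,826.70 + $2,625.00 = $14,451.70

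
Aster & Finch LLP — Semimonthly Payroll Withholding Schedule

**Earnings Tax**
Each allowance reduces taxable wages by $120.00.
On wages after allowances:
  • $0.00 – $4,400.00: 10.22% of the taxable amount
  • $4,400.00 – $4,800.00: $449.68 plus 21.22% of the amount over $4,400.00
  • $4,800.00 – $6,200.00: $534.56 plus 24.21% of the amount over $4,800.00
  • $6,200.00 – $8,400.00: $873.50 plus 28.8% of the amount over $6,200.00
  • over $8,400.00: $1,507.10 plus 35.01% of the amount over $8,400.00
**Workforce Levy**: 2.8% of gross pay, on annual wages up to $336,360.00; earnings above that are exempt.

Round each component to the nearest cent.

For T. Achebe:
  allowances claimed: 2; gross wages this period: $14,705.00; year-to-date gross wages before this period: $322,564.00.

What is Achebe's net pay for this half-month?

Earnings Tax: taxable = $14,705.00 − 2×$120.00 = $14,465.00
  $1,507.10 + 35.01% × ($14,465.00 − $8,400.00) = $1,507.10 + 35.01% × $6,065.00 = $3,630.46
Workforce Levy: cap $336,360.00 − YTD $322,564.00 = $13,796.00 subject; 2.8% × $13,796.00 = $386.29
Total withheld: $3,630.46 + $386.29 = $4,016.75
Net pay: $14,705.00 − $4,016.75 = $10,688.25

$10,688.25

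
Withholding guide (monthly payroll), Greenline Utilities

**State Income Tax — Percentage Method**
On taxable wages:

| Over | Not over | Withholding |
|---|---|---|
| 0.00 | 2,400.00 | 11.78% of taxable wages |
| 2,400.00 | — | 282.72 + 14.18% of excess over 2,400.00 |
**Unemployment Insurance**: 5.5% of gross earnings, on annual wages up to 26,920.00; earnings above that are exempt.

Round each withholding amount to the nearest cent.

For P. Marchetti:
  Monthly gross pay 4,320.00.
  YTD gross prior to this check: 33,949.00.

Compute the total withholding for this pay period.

554.98

State Income Tax: taxable = 4,320.00
  282.72 + 14.18% × (4,320.00 − 2,400.00) = 282.72 + 14.18% × 1,920.00 = 554.98
Unemployment Insurance: YTD 33,949.00 ≥ cap 26,920.00 → 0.00
Total: 554.98 + 0.00 = 554.98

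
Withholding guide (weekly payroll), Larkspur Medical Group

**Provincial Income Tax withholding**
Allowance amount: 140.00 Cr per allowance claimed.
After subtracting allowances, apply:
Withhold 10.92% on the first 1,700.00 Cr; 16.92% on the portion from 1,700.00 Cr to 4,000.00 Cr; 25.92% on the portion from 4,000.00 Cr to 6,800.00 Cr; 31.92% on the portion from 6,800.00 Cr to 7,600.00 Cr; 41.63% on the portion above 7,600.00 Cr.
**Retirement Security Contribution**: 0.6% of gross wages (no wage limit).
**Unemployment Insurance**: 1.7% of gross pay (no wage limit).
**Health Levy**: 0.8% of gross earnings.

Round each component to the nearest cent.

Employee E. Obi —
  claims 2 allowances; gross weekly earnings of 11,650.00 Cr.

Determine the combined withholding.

Provincial Income Tax: taxable = 11,650.00 Cr − 2×140.00 Cr = 11,370.00 Cr
  1,555.92 Cr + 41.63% × (11,370.00 Cr − 7,600.00 Cr) = 1,555.92 Cr + 41.63% × 3,770.00 Cr = 3,125.37 Cr
Retirement Security Contribution: 0.6% × 11,650.00 Cr = 69.90 Cr
Unemployment Insurance: 1.7% × 11,650.00 Cr = 198.05 Cr
Health Levy: 0.8% × 11,650.00 Cr = 93.20 Cr
Total: 3,125.37 Cr + 69.90 Cr + 198.05 Cr + 93.20 Cr = 3,486.52 Cr

3,486.52 Cr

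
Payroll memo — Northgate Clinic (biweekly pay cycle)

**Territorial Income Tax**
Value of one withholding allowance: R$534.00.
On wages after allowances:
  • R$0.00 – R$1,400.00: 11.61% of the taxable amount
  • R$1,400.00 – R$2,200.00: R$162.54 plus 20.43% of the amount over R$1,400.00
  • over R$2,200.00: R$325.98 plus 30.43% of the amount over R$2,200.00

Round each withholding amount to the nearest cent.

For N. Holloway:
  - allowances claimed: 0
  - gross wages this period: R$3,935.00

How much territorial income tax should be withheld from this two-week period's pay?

R$853.94

Territorial Income Tax: taxable = R$3,935.00
  R$325.98 + 30.43% × (R$3,935.00 − R$2,200.00) = R$325.98 + 30.43% × R$1,735.00 = R$853.94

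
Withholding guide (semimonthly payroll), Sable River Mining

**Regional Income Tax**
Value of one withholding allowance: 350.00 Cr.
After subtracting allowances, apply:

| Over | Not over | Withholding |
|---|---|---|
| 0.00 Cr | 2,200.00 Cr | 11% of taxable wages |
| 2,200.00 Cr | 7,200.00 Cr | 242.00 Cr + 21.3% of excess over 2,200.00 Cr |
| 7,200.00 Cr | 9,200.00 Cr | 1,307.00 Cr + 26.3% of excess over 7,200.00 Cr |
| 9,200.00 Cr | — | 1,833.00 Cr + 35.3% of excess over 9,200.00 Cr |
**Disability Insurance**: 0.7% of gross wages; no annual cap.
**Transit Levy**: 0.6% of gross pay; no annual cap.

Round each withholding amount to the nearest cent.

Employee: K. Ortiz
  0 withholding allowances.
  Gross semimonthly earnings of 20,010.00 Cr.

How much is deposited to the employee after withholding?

14,100.94 Cr

Regional Income Tax: taxable = 20,010.00 Cr
  1,833.00 Cr + 35.3% × (20,010.00 Cr − 9,200.00 Cr) = 1,833.00 Cr + 35.3% × 10,810.00 Cr = 5,648.93 Cr
Disability Insurance: 0.7% × 20,010.00 Cr = 140.07 Cr
Transit Levy: 0.6% × 20,010.00 Cr = 120.06 Cr
Total withheld: 5,648.93 Cr + 140.07 Cr + 120.06 Cr = 5,909.06 Cr
Net pay: 20,010.00 Cr − 5,909.06 Cr = 14,100.94 Cr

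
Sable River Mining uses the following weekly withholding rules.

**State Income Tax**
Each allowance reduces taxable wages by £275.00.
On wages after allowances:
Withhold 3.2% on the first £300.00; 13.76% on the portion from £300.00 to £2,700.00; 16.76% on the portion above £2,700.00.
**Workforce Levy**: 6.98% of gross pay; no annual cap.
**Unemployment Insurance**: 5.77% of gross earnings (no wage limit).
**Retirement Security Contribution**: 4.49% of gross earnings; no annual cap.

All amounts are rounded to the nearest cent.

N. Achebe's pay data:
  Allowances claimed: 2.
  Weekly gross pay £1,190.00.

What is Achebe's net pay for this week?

State Income Tax: taxable = £1,190.00 − 2×£275.00 = £640.00
  £9.60 + 13.76% × (£640.00 − £300.00) = £9.60 + 13.76% × £340.00 = £56.38
Workforce Levy: 6.98% × £1,190.00 = £83.06
Unemployment Insurance: 5.77% × £1,190.00 = £68.66
Retirement Security Contribution: 4.49% × £1,190.00 = £53.43
Total withheld: £56.38 + £83.06 + £68.66 + £53.43 = £261.53
Net pay: £1,190.00 − £261.53 = £928.47

£928.47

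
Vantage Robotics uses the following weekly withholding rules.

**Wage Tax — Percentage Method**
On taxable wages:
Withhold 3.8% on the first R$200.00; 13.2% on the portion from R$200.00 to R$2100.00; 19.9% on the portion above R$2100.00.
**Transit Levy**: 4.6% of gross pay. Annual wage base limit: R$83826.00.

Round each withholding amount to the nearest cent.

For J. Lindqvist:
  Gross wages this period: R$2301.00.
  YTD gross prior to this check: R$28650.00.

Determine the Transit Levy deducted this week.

Transit Levy: 4.6% × R$2301.00 = R$105.85

R$105.85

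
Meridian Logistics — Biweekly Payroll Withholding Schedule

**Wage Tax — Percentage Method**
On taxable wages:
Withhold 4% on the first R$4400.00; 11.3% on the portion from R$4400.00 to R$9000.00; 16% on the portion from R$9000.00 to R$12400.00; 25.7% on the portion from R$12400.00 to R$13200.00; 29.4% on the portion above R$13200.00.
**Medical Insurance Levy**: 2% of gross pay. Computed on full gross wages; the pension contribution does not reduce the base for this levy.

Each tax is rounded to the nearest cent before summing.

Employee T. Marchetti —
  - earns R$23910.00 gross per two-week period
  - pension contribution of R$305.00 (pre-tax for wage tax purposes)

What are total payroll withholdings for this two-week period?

R$4982.67

Wage Tax: taxable = R$23910.00 − R$305.00 = R$23605.00
  R$1445.40 + 29.4% × (R$23605.00 − R$13200.00) = R$1445.40 + 29.4% × R$10405.00 = R$4504.47
Medical Insurance Levy: 2% × R$23910.00 = R$478.20
Total: R$4504.47 + R$478.20 = R$4982.67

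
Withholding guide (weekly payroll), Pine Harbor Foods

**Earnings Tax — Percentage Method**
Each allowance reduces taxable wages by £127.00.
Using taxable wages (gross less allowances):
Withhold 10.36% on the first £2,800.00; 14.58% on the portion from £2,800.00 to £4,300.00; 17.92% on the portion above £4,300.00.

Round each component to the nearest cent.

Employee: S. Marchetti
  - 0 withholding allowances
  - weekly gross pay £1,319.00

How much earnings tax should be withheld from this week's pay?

Earnings Tax: taxable = £1,319.00
  10.36% × £1,319.00 = £136.65

£136.65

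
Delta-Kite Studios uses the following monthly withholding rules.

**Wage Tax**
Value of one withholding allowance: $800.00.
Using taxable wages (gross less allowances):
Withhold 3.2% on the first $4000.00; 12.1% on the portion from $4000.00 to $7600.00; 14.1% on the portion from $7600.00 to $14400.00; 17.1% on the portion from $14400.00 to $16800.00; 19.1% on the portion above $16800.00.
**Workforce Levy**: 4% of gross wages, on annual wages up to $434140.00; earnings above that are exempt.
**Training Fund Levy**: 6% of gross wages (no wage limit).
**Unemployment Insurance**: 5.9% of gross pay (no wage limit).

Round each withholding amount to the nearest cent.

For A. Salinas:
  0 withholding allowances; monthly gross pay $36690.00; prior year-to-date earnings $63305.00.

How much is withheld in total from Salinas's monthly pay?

Wage Tax: taxable = $36690.00
  $1932.80 + 19.1% × ($36690.00 − $16800.00) = $1932.80 + 19.1% × $19890.00 = $5731.79
Workforce Levy: 4% × $36690.00 = $1467.60
Training Fund Levy: 6% × $36690.00 = $2201.40
Unemployment Insurance: 5.9% × $36690.00 = $2164.71
Total: $5731.79 + $1467.60 + $2201.40 + $2164.71 = $11565.50

$11565.50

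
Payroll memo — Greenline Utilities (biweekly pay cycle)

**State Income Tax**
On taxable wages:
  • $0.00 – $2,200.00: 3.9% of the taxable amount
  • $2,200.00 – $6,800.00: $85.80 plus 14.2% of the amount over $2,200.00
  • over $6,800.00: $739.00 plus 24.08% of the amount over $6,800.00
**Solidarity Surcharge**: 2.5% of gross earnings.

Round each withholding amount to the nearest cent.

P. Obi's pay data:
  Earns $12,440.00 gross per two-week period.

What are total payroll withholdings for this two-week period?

$2,408.11

State Income Tax: taxable = $12,440.00
  $739.00 + 24.08% × ($12,440.00 − $6,800.00) = $739.00 + 24.08% × $5,640.00 = $2,097.11
Solidarity Surcharge: 2.5% × $12,440.00 = $311.00
Total: $2,097.11 + $311.00 = $2,408.11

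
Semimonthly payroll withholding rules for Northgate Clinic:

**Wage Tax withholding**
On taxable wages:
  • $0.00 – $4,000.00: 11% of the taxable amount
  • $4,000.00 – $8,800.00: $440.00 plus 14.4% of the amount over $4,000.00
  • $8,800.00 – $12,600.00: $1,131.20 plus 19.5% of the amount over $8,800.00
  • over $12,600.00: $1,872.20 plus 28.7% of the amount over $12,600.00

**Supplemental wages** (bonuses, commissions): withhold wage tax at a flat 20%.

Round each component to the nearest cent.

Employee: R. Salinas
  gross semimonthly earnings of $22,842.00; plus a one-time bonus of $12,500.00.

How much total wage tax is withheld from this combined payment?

Wage Tax: taxable = $22,842.00
  $1,872.20 + 28.7% × ($22,842.00 − $12,600.00) = $1,872.20 + 28.7% × $10,242.00 = $4,811.65
Supplemental (20% flat on bonus): 20% × $12,500.00 = $2,500.00
Total wage tax: $4,811.65 + $2,500.00 = $7,311.65

$7,311.65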